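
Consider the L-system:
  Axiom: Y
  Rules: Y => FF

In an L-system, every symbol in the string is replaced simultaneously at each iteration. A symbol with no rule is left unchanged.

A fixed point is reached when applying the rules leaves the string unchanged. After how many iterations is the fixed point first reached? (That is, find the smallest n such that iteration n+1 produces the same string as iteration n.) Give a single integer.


Step 0: Y
Step 1: FF
Step 2: FF  (unchanged — fixed point at step 1)

Answer: 1


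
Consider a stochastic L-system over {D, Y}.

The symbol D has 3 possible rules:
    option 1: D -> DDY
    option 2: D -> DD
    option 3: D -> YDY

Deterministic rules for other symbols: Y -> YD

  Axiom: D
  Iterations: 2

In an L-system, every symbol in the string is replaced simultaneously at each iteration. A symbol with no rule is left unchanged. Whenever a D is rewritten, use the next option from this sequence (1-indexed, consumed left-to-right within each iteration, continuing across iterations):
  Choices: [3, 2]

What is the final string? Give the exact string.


Step 0: D
Step 1: YDY  (used choices [3])
Step 2: YDDDYD  (used choices [2])

Answer: YDDDYD


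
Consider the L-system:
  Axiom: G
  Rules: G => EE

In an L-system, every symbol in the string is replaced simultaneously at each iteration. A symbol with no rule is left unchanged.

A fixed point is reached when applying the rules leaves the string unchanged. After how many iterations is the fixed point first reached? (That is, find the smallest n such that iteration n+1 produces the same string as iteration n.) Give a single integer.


Answer: 1

Derivation:
Step 0: G
Step 1: EE
Step 2: EE  (unchanged — fixed point at step 1)


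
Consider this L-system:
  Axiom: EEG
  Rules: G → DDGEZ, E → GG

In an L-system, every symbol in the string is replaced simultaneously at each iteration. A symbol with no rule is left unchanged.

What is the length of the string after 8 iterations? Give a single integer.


Step 0: length = 3
Step 1: length = 9
Step 2: length = 30
Step 3: length = 63
Step 4: length = 138
Step 5: length = 279
Step 6: length = 570
Step 7: length = 1143
Step 8: length = 2298

Answer: 2298


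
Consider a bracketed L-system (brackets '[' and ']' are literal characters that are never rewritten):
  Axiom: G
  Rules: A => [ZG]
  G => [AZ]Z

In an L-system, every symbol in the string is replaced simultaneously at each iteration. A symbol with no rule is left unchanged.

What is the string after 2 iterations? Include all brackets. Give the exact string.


Step 0: G
Step 1: [AZ]Z
Step 2: [[ZG]Z]Z

Answer: [[ZG]Z]Z


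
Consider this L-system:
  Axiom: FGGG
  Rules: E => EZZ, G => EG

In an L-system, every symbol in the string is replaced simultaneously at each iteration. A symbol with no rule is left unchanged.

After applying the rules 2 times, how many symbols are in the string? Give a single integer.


Step 0: length = 4
Step 1: length = 7
Step 2: length = 16

Answer: 16


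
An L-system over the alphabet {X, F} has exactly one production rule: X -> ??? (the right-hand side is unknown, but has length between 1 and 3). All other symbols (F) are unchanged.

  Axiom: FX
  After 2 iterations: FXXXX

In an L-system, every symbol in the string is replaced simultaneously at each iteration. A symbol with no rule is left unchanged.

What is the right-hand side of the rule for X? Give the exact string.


Trying X -> XX:
  Step 0: FX
  Step 1: FXX
  Step 2: FXXXX
Matches the given result.

Answer: XX


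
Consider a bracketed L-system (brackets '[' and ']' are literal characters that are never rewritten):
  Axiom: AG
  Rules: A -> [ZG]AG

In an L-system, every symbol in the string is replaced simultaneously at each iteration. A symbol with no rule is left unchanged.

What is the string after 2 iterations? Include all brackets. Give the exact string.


Answer: [ZG][ZG]AGGG

Derivation:
Step 0: AG
Step 1: [ZG]AGG
Step 2: [ZG][ZG]AGGG


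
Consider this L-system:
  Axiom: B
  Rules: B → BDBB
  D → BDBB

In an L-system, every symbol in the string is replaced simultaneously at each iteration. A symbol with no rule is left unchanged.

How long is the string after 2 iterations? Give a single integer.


Step 0: length = 1
Step 1: length = 4
Step 2: length = 16

Answer: 16


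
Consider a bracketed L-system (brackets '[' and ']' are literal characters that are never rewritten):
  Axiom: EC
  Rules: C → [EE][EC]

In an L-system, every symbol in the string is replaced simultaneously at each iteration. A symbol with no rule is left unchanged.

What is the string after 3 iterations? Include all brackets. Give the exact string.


Answer: E[EE][E[EE][E[EE][EC]]]

Derivation:
Step 0: EC
Step 1: E[EE][EC]
Step 2: E[EE][E[EE][EC]]
Step 3: E[EE][E[EE][E[EE][EC]]]


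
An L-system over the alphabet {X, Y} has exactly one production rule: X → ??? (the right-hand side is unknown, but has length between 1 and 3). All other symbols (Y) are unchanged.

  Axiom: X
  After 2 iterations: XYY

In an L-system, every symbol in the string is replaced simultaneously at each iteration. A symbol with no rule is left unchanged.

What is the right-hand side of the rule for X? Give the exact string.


Trying X → XY:
  Step 0: X
  Step 1: XY
  Step 2: XYY
Matches the given result.

Answer: XY


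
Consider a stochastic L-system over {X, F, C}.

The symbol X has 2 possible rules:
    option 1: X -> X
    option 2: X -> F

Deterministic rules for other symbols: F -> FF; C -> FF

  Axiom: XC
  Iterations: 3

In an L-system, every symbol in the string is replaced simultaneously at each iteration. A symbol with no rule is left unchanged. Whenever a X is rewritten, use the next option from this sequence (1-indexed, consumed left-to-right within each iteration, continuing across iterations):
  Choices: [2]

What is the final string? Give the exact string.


Answer: FFFFFFFFFFFF

Derivation:
Step 0: XC
Step 1: FFF  (used choices [2])
Step 2: FFFFFF  (used choices [])
Step 3: FFFFFFFFFFFF  (used choices [])


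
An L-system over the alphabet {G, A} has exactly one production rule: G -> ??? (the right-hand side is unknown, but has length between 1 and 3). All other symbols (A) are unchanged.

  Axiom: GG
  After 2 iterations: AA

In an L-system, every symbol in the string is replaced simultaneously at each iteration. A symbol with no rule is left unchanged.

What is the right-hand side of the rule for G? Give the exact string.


Trying G -> A:
  Step 0: GG
  Step 1: AA
  Step 2: AA
Matches the given result.

Answer: A


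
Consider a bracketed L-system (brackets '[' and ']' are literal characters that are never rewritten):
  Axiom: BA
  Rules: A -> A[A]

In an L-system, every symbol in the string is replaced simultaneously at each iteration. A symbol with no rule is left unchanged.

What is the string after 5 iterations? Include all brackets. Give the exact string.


Step 0: BA
Step 1: BA[A]
Step 2: BA[A][A[A]]
Step 3: BA[A][A[A]][A[A][A[A]]]
Step 4: BA[A][A[A]][A[A][A[A]]][A[A][A[A]][A[A][A[A]]]]
Step 5: BA[A][A[A]][A[A][A[A]]][A[A][A[A]][A[A][A[A]]]][A[A][A[A]][A[A][A[A]]][A[A][A[A]][A[A][A[A]]]]]

Answer: BA[A][A[A]][A[A][A[A]]][A[A][A[A]][A[A][A[A]]]][A[A][A[A]][A[A][A[A]]][A[A][A[A]][A[A][A[A]]]]]


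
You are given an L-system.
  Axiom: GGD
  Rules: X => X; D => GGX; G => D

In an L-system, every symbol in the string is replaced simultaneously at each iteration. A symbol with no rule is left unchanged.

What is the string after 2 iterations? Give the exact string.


Answer: GGXGGXDDX

Derivation:
Step 0: GGD
Step 1: DDGGX
Step 2: GGXGGXDDX


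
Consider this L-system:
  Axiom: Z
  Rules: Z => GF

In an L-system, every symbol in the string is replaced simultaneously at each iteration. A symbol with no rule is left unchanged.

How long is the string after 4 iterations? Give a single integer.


Answer: 2

Derivation:
Step 0: length = 1
Step 1: length = 2
Step 2: length = 2
Step 3: length = 2
Step 4: length = 2


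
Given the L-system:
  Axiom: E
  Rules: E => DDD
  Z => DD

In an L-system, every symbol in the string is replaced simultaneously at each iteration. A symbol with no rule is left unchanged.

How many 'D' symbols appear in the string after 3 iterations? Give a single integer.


Step 0: E  (0 'D')
Step 1: DDD  (3 'D')
Step 2: DDD  (3 'D')
Step 3: DDD  (3 'D')

Answer: 3


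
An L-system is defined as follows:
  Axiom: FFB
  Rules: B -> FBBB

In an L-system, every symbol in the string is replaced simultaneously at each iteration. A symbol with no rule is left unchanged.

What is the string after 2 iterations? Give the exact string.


Answer: FFFFBBBFBBBFBBB

Derivation:
Step 0: FFB
Step 1: FFFBBB
Step 2: FFFFBBBFBBBFBBB


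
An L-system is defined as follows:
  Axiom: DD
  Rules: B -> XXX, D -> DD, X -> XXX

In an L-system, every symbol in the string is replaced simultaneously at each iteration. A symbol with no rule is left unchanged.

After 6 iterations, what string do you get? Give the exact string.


Step 0: DD
Step 1: DDDD
Step 2: DDDDDDDD
Step 3: DDDDDDDDDDDDDDDD
Step 4: DDDDDDDDDDDDDDDDDDDDDDDDDDDDDDDD
Step 5: DDDDDDDDDDDDDDDDDDDDDDDDDDDDDDDDDDDDDDDDDDDDDDDDDDDDDDDDDDDDDDDD
Step 6: DDDDDDDDDDDDDDDDDDDDDDDDDDDDDDDDDDDDDDDDDDDDDDDDDDDDDDDDDDDDDDDDDDDDDDDDDDDDDDDDDDDDDDDDDDDDDDDDDDDDDDDDDDDDDDDDDDDDDDDDDDDDDDDD

Answer: DDDDDDDDDDDDDDDDDDDDDDDDDDDDDDDDDDDDDDDDDDDDDDDDDDDDDDDDDDDDDDDDDDDDDDDDDDDDDDDDDDDDDDDDDDDDDDDDDDDDDDDDDDDDDDDDDDDDDDDDDDDDDDDD


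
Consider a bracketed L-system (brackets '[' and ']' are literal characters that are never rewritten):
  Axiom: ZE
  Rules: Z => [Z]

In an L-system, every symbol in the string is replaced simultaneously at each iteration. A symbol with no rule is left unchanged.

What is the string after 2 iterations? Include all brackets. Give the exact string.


Step 0: ZE
Step 1: [Z]E
Step 2: [[Z]]E

Answer: [[Z]]E


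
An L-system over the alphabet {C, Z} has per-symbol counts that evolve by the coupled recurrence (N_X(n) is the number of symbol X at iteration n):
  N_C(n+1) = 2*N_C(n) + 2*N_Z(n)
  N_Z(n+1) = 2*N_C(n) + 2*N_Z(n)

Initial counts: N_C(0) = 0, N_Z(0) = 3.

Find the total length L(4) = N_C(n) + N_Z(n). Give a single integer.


Step 0: N_C=0, N_Z=3, L=3
Step 1: N_C=6, N_Z=6, L=12
Step 2: N_C=24, N_Z=24, L=48
Step 3: N_C=96, N_Z=96, L=192
Step 4: N_C=384, N_Z=384, L=768

Answer: 768


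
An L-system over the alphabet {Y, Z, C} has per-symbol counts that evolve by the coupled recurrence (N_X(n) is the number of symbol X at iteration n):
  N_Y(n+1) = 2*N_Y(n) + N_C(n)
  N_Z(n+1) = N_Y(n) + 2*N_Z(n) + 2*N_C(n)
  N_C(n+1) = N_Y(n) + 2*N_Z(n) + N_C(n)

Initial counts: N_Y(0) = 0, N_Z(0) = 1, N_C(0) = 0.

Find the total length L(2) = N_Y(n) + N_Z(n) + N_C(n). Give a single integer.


Step 0: N_Y=0, N_Z=1, N_C=0, L=1
Step 1: N_Y=0, N_Z=2, N_C=2, L=4
Step 2: N_Y=2, N_Z=8, N_C=6, L=16

Answer: 16


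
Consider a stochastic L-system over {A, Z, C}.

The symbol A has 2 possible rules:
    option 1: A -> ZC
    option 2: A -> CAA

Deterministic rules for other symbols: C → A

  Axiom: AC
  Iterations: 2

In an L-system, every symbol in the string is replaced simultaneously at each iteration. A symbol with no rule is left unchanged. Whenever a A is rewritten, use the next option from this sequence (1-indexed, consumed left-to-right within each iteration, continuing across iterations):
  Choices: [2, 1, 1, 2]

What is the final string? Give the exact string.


Step 0: AC
Step 1: CAAA  (used choices [2])
Step 2: AZCZCCAA  (used choices [1, 1, 2])

Answer: AZCZCCAA


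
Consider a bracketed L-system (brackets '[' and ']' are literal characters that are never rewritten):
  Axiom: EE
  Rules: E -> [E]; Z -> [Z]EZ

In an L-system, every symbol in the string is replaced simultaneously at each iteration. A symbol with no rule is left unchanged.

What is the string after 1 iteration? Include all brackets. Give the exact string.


Answer: [E][E]

Derivation:
Step 0: EE
Step 1: [E][E]


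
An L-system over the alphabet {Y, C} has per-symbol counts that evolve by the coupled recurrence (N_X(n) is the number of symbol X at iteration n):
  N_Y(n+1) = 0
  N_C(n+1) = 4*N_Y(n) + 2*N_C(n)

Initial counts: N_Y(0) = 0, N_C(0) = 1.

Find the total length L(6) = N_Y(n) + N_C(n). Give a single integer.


Step 0: N_Y=0, N_C=1, L=1
Step 1: N_Y=0, N_C=2, L=2
Step 2: N_Y=0, N_C=4, L=4
Step 3: N_Y=0, N_C=8, L=8
Step 4: N_Y=0, N_C=16, L=16
Step 5: N_Y=0, N_C=32, L=32
Step 6: N_Y=0, N_C=64, L=64

Answer: 64


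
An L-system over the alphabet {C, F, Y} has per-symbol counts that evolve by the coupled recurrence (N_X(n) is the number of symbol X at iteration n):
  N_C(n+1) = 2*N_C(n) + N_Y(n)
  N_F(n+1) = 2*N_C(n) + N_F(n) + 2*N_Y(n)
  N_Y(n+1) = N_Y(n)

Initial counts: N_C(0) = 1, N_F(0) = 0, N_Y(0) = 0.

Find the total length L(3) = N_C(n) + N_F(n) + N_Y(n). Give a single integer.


Step 0: N_C=1, N_F=0, N_Y=0, L=1
Step 1: N_C=2, N_F=2, N_Y=0, L=4
Step 2: N_C=4, N_F=6, N_Y=0, L=10
Step 3: N_C=8, N_F=14, N_Y=0, L=22

Answer: 22


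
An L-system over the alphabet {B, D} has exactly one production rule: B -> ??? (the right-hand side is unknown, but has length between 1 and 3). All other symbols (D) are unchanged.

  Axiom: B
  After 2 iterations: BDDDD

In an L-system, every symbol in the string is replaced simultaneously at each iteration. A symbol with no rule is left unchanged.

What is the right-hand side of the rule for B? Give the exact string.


Trying B -> BDD:
  Step 0: B
  Step 1: BDD
  Step 2: BDDDD
Matches the given result.

Answer: BDD


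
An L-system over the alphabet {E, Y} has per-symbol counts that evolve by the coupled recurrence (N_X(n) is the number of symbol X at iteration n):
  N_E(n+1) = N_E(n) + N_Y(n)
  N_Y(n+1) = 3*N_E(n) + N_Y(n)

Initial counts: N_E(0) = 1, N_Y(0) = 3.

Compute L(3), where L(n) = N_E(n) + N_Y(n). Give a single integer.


Answer: 76

Derivation:
Step 0: N_E=1, N_Y=3, L=4
Step 1: N_E=4, N_Y=6, L=10
Step 2: N_E=10, N_Y=18, L=28
Step 3: N_E=28, N_Y=48, L=76


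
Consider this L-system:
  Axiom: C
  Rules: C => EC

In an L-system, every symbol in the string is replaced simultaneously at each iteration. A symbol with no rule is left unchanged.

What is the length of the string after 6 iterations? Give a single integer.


Step 0: length = 1
Step 1: length = 2
Step 2: length = 3
Step 3: length = 4
Step 4: length = 5
Step 5: length = 6
Step 6: length = 7

Answer: 7


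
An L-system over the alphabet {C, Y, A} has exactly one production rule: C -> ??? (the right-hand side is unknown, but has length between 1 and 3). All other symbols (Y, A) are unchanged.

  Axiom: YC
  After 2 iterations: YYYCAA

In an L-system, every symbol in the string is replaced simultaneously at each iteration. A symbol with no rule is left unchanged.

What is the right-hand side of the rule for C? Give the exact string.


Trying C -> YCA:
  Step 0: YC
  Step 1: YYCA
  Step 2: YYYCAA
Matches the given result.

Answer: YCA


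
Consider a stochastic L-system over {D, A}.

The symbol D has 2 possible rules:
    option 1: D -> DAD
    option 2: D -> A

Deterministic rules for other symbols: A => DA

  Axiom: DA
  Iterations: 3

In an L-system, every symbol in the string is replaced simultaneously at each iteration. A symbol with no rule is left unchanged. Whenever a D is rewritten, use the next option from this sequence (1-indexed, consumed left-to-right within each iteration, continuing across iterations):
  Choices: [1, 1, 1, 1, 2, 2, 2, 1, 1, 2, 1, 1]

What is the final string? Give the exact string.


Answer: ADAAADADADDADADADADADDADDA

Derivation:
Step 0: DA
Step 1: DADDA  (used choices [1])
Step 2: DADDADADDADDA  (used choices [1, 1, 1])
Step 3: ADAAADADADDADADADADADDADDA  (used choices [2, 2, 2, 1, 1, 2, 1, 1])


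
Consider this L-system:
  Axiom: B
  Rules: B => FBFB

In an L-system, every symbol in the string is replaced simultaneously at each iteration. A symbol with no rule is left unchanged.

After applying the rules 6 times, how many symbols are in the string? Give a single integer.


Step 0: length = 1
Step 1: length = 4
Step 2: length = 10
Step 3: length = 22
Step 4: length = 46
Step 5: length = 94
Step 6: length = 190

Answer: 190


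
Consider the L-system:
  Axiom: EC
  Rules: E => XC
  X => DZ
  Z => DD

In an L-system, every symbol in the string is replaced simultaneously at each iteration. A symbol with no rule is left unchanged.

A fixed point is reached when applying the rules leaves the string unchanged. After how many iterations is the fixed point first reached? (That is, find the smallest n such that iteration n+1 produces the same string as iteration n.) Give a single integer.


Step 0: EC
Step 1: XCC
Step 2: DZCC
Step 3: DDDCC
Step 4: DDDCC  (unchanged — fixed point at step 3)

Answer: 3


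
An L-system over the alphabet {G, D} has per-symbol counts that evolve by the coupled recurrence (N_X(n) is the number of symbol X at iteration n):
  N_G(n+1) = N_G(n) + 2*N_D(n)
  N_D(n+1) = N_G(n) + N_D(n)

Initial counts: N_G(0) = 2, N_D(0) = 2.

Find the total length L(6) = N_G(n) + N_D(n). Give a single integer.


Answer: 816

Derivation:
Step 0: N_G=2, N_D=2, L=4
Step 1: N_G=6, N_D=4, L=10
Step 2: N_G=14, N_D=10, L=24
Step 3: N_G=34, N_D=24, L=58
Step 4: N_G=82, N_D=58, L=140
Step 5: N_G=198, N_D=140, L=338
Step 6: N_G=478, N_D=338, L=816


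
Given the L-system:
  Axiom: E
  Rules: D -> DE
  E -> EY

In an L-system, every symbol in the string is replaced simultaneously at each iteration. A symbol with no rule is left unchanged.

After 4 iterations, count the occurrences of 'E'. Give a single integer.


Answer: 1

Derivation:
Step 0: E  (1 'E')
Step 1: EY  (1 'E')
Step 2: EYY  (1 'E')
Step 3: EYYY  (1 'E')
Step 4: EYYYY  (1 'E')


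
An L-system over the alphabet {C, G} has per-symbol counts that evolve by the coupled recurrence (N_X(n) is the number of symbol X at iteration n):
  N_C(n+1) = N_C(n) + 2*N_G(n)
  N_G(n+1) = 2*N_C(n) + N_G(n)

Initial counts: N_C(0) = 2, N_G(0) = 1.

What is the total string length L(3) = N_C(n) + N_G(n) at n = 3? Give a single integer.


Answer: 81

Derivation:
Step 0: N_C=2, N_G=1, L=3
Step 1: N_C=4, N_G=5, L=9
Step 2: N_C=14, N_G=13, L=27
Step 3: N_C=40, N_G=41, L=81


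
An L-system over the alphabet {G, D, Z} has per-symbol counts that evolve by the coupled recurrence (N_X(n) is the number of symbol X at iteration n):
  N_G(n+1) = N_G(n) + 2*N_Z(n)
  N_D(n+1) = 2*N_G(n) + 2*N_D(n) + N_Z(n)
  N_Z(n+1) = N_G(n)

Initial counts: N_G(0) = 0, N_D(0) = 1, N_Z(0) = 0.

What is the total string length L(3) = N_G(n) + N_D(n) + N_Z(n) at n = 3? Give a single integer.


Step 0: N_G=0, N_D=1, N_Z=0, L=1
Step 1: N_G=0, N_D=2, N_Z=0, L=2
Step 2: N_G=0, N_D=4, N_Z=0, L=4
Step 3: N_G=0, N_D=8, N_Z=0, L=8

Answer: 8


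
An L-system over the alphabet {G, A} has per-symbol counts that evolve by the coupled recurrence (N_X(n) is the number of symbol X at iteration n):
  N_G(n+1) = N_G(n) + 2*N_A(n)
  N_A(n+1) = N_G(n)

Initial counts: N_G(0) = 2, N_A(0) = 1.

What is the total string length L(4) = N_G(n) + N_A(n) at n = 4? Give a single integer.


Answer: 48

Derivation:
Step 0: N_G=2, N_A=1, L=3
Step 1: N_G=4, N_A=2, L=6
Step 2: N_G=8, N_A=4, L=12
Step 3: N_G=16, N_A=8, L=24
Step 4: N_G=32, N_A=16, L=48


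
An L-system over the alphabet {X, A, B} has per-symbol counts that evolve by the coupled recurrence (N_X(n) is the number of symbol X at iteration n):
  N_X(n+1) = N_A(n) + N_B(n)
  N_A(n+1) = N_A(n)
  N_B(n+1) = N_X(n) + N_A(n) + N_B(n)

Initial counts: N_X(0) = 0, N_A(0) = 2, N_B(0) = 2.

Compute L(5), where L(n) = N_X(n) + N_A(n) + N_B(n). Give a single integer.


Step 0: N_X=0, N_A=2, N_B=2, L=4
Step 1: N_X=4, N_A=2, N_B=4, L=10
Step 2: N_X=6, N_A=2, N_B=10, L=18
Step 3: N_X=12, N_A=2, N_B=18, L=32
Step 4: N_X=20, N_A=2, N_B=32, L=54
Step 5: N_X=34, N_A=2, N_B=54, L=90

Answer: 90


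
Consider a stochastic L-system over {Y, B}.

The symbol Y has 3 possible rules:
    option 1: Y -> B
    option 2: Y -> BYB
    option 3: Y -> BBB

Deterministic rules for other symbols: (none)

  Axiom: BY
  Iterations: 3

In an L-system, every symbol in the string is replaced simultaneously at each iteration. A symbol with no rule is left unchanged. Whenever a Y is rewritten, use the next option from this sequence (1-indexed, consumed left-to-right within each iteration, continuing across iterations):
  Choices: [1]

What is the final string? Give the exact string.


Answer: BB

Derivation:
Step 0: BY
Step 1: BB  (used choices [1])
Step 2: BB  (used choices [])
Step 3: BB  (used choices [])


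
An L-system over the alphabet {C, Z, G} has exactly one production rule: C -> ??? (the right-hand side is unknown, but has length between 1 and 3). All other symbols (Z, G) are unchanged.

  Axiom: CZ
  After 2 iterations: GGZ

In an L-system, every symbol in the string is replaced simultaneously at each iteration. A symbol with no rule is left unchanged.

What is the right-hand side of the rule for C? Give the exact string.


Answer: GG

Derivation:
Trying C -> GG:
  Step 0: CZ
  Step 1: GGZ
  Step 2: GGZ
Matches the given result.


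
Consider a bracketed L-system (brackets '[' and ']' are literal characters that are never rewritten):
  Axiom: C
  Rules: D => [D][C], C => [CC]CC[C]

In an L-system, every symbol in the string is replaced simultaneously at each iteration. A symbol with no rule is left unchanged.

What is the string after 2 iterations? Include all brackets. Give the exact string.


Answer: [[CC]CC[C][CC]CC[C]][CC]CC[C][CC]CC[C][[CC]CC[C]]

Derivation:
Step 0: C
Step 1: [CC]CC[C]
Step 2: [[CC]CC[C][CC]CC[C]][CC]CC[C][CC]CC[C][[CC]CC[C]]


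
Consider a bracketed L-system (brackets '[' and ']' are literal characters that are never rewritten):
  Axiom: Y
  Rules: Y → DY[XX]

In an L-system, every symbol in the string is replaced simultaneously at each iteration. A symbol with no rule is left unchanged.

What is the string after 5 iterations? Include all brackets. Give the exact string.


Answer: DDDDDY[XX][XX][XX][XX][XX]

Derivation:
Step 0: Y
Step 1: DY[XX]
Step 2: DDY[XX][XX]
Step 3: DDDY[XX][XX][XX]
Step 4: DDDDY[XX][XX][XX][XX]
Step 5: DDDDDY[XX][XX][XX][XX][XX]


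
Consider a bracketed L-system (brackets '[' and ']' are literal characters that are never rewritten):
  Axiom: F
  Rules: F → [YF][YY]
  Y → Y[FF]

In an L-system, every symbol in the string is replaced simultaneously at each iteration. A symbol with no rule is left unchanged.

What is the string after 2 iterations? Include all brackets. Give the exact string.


Step 0: F
Step 1: [YF][YY]
Step 2: [Y[FF][YF][YY]][Y[FF]Y[FF]]

Answer: [Y[FF][YF][YY]][Y[FF]Y[FF]]


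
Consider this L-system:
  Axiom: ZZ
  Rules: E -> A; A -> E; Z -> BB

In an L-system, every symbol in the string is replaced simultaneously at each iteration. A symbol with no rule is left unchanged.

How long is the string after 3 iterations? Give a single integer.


Answer: 4

Derivation:
Step 0: length = 2
Step 1: length = 4
Step 2: length = 4
Step 3: length = 4


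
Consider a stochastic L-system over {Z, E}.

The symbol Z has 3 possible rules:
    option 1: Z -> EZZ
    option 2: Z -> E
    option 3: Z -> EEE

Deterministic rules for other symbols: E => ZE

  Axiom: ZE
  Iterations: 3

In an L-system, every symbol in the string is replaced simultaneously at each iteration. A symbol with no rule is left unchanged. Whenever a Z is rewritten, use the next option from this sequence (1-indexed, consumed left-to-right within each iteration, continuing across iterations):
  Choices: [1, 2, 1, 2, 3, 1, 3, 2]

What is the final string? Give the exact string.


Answer: EEEZEZEZEEZZEEEZEEZE

Derivation:
Step 0: ZE
Step 1: EZZZE  (used choices [1])
Step 2: ZEEEZZEZE  (used choices [2, 1, 2])
Step 3: EEEZEZEZEEZZEEEZEEZE  (used choices [3, 1, 3, 2])


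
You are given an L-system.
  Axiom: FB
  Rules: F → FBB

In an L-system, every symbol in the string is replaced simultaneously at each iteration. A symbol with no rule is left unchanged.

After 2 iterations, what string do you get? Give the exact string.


Answer: FBBBBB

Derivation:
Step 0: FB
Step 1: FBBB
Step 2: FBBBBB


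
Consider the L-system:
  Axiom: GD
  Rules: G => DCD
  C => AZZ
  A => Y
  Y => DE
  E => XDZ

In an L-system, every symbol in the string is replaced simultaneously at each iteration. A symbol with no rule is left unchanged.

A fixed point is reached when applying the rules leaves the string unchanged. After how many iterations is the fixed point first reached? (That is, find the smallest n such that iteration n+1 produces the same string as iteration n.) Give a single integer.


Step 0: GD
Step 1: DCDD
Step 2: DAZZDD
Step 3: DYZZDD
Step 4: DDEZZDD
Step 5: DDXDZZZDD
Step 6: DDXDZZZDD  (unchanged — fixed point at step 5)

Answer: 5


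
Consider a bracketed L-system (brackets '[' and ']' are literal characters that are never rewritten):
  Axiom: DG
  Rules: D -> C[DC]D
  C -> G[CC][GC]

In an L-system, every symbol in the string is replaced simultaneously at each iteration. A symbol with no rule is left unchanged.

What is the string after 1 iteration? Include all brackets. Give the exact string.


Answer: C[DC]DG

Derivation:
Step 0: DG
Step 1: C[DC]DG


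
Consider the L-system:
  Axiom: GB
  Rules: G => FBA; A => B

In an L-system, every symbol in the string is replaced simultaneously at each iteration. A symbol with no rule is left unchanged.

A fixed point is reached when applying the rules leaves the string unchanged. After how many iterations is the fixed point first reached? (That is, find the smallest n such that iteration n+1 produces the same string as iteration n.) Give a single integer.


Answer: 2

Derivation:
Step 0: GB
Step 1: FBAB
Step 2: FBBB
Step 3: FBBB  (unchanged — fixed point at step 2)


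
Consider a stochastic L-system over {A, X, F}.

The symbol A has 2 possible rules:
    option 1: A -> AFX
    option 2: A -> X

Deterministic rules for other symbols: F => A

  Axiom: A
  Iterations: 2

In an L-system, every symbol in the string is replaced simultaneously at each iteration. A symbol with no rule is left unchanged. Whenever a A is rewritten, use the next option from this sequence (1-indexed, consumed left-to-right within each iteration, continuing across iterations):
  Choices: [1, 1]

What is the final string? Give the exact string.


Step 0: A
Step 1: AFX  (used choices [1])
Step 2: AFXAX  (used choices [1])

Answer: AFXAX


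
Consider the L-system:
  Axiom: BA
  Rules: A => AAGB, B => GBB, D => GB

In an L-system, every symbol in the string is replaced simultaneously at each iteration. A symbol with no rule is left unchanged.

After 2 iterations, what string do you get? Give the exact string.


Answer: GGBBGBBAAGBAAGBGGBB

Derivation:
Step 0: BA
Step 1: GBBAAGB
Step 2: GGBBGBBAAGBAAGBGGBB


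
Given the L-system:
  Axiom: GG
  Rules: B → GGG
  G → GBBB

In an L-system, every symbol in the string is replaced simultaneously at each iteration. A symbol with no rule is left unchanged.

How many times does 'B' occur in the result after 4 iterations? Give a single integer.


Answer: 114

Derivation:
Step 0: GG  (0 'B')
Step 1: GBBBGBBB  (6 'B')
Step 2: GBBBGGGGGGGGGGBBBGGGGGGGGG  (6 'B')
Step 3: GBBBGGGGGGGGGGBBBGBBBGBBBGBBBGBBBGBBBGBBBGBBBGBBBGBBBGGGGGGGGGGBBBGBBBGBBBGBBBGBBBGBBBGBBBGBBBGBBB  (60 'B')
Step 4: GBBBGGGGGGGGGGBBBGBBBGBBBGBBBGBBBGBBBGBBBGBBBGBBBGBBBGGGGGGGGGGBBBGGGGGGGGGGBBBGGGGGGGGGGBBBGGGGGGGGGGBBBGGGGGGGGGGBBBGGGGGGGGGGBBBGGGGGGGGGGBBBGGGGGGGGGGBBBGGGGGGGGGGBBBGGGGGGGGGGBBBGBBBGBBBGBBBGBBBGBBBGBBBGBBBGBBBGBBBGGGGGGGGGGBBBGGGGGGGGGGBBBGGGGGGGGGGBBBGGGGGGGGGGBBBGGGGGGGGGGBBBGGGGGGGGGGBBBGGGGGGGGGGBBBGGGGGGGGGGBBBGGGGGGGGG  (114 'B')


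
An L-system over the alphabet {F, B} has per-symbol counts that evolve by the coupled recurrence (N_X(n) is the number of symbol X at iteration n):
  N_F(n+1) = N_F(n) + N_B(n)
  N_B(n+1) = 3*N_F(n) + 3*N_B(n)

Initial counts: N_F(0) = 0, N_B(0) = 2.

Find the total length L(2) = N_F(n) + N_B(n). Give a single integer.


Answer: 32

Derivation:
Step 0: N_F=0, N_B=2, L=2
Step 1: N_F=2, N_B=6, L=8
Step 2: N_F=8, N_B=24, L=32


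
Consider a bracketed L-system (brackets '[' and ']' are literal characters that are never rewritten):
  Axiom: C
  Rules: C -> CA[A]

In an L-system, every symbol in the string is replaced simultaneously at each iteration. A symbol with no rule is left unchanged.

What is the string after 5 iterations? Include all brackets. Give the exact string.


Step 0: C
Step 1: CA[A]
Step 2: CA[A]A[A]
Step 3: CA[A]A[A]A[A]
Step 4: CA[A]A[A]A[A]A[A]
Step 5: CA[A]A[A]A[A]A[A]A[A]

Answer: CA[A]A[A]A[A]A[A]A[A]


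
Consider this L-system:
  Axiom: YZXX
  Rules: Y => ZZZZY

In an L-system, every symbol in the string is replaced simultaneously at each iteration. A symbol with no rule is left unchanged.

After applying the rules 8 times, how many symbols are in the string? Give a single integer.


Answer: 36

Derivation:
Step 0: length = 4
Step 1: length = 8
Step 2: length = 12
Step 3: length = 16
Step 4: length = 20
Step 5: length = 24
Step 6: length = 28
Step 7: length = 32
Step 8: length = 36


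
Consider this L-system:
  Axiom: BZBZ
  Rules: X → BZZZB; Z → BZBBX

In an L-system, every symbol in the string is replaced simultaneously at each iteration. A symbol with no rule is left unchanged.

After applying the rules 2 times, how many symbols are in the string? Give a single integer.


Answer: 28

Derivation:
Step 0: length = 4
Step 1: length = 12
Step 2: length = 28


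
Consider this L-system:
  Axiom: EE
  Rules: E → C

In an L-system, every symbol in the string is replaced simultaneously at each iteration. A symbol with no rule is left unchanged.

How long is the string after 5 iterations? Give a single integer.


Step 0: length = 2
Step 1: length = 2
Step 2: length = 2
Step 3: length = 2
Step 4: length = 2
Step 5: length = 2

Answer: 2


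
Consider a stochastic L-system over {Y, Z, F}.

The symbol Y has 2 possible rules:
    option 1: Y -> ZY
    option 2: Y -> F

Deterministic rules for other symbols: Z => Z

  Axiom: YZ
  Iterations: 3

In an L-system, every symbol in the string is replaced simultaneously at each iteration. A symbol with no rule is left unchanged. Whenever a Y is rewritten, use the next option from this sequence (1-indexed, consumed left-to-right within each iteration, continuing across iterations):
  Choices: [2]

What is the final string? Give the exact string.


Step 0: YZ
Step 1: FZ  (used choices [2])
Step 2: FZ  (used choices [])
Step 3: FZ  (used choices [])

Answer: FZ


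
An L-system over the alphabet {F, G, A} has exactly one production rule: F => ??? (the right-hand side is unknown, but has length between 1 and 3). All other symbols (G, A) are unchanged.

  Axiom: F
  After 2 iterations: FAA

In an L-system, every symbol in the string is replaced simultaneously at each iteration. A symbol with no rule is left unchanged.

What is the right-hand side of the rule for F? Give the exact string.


Answer: FA

Derivation:
Trying F => FA:
  Step 0: F
  Step 1: FA
  Step 2: FAA
Matches the given result.


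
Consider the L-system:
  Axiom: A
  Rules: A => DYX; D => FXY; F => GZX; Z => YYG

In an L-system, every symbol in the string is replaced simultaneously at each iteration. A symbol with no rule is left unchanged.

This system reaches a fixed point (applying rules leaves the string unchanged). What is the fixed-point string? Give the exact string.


Answer: GYYGXXYYX

Derivation:
Step 0: A
Step 1: DYX
Step 2: FXYYX
Step 3: GZXXYYX
Step 4: GYYGXXYYX
Step 5: GYYGXXYYX  (unchanged — fixed point at step 4)


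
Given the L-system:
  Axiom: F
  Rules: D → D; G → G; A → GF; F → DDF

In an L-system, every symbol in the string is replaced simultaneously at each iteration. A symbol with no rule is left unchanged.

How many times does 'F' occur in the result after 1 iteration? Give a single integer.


Answer: 1

Derivation:
Step 0: F  (1 'F')
Step 1: DDF  (1 'F')


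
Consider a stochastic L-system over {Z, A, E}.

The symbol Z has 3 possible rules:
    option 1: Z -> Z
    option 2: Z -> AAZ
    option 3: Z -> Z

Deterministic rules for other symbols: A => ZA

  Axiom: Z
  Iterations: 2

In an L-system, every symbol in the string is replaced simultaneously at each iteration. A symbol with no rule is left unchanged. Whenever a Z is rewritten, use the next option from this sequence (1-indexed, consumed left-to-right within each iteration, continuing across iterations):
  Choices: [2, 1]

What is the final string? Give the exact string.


Step 0: Z
Step 1: AAZ  (used choices [2])
Step 2: ZAZAZ  (used choices [1])

Answer: ZAZAZ


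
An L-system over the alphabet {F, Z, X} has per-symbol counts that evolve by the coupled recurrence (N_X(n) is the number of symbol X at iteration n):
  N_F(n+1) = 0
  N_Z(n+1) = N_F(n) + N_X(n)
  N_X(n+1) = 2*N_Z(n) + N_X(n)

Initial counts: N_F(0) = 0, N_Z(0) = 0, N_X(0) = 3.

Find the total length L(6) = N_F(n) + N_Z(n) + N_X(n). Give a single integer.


Step 0: N_F=0, N_Z=0, N_X=3, L=3
Step 1: N_F=0, N_Z=3, N_X=3, L=6
Step 2: N_F=0, N_Z=3, N_X=9, L=12
Step 3: N_F=0, N_Z=9, N_X=15, L=24
Step 4: N_F=0, N_Z=15, N_X=33, L=48
Step 5: N_F=0, N_Z=33, N_X=63, L=96
Step 6: N_F=0, N_Z=63, N_X=129, L=192

Answer: 192


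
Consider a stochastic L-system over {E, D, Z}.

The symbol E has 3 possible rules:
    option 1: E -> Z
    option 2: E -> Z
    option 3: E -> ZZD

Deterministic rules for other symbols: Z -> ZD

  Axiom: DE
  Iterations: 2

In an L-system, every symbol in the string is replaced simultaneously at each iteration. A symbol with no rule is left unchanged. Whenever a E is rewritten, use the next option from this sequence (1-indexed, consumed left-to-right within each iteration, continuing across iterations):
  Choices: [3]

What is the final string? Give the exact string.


Answer: DZDZDD

Derivation:
Step 0: DE
Step 1: DZZD  (used choices [3])
Step 2: DZDZDD  (used choices [])


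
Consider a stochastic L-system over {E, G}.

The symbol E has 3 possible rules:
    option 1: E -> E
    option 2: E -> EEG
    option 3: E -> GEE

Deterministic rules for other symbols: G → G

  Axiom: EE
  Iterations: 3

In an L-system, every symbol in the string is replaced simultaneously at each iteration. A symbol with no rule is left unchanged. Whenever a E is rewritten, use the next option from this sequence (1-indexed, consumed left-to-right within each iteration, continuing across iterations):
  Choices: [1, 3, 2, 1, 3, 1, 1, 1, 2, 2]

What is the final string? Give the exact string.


Answer: EEGGEGEEGEEG

Derivation:
Step 0: EE
Step 1: EGEE  (used choices [1, 3])
Step 2: EEGGEGEE  (used choices [2, 1, 3])
Step 3: EEGGEGEEGEEG  (used choices [1, 1, 1, 2, 2])


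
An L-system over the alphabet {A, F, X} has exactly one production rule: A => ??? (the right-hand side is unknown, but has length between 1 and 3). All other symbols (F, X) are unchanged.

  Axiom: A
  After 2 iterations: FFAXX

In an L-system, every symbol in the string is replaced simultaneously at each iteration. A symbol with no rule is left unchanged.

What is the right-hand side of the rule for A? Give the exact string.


Trying A => FAX:
  Step 0: A
  Step 1: FAX
  Step 2: FFAXX
Matches the given result.

Answer: FAX


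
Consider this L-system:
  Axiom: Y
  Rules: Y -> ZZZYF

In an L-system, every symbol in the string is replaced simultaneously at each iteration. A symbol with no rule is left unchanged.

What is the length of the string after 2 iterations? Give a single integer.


Answer: 9

Derivation:
Step 0: length = 1
Step 1: length = 5
Step 2: length = 9


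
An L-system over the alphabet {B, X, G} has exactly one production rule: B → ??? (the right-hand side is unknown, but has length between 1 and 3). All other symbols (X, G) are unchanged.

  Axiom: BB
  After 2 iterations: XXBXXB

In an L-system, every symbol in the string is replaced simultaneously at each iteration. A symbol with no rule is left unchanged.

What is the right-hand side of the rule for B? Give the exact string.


Answer: XB

Derivation:
Trying B → XB:
  Step 0: BB
  Step 1: XBXB
  Step 2: XXBXXB
Matches the given result.


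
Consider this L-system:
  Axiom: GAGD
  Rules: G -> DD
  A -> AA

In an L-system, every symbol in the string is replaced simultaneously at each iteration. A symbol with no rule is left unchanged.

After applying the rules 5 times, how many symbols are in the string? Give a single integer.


Step 0: length = 4
Step 1: length = 7
Step 2: length = 9
Step 3: length = 13
Step 4: length = 21
Step 5: length = 37

Answer: 37


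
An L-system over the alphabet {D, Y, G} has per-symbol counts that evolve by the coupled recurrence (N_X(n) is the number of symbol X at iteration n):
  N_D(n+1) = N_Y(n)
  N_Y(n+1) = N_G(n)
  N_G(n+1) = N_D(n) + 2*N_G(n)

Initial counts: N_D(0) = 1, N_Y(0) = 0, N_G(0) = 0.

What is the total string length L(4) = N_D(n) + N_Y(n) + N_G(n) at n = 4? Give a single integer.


Step 0: N_D=1, N_Y=0, N_G=0, L=1
Step 1: N_D=0, N_Y=0, N_G=1, L=1
Step 2: N_D=0, N_Y=1, N_G=2, L=3
Step 3: N_D=1, N_Y=2, N_G=4, L=7
Step 4: N_D=2, N_Y=4, N_G=9, L=15

Answer: 15


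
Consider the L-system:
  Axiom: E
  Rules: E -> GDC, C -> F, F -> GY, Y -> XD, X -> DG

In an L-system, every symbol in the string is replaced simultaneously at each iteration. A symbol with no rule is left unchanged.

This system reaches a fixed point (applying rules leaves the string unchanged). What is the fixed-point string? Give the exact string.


Answer: GDGDGD

Derivation:
Step 0: E
Step 1: GDC
Step 2: GDF
Step 3: GDGY
Step 4: GDGXD
Step 5: GDGDGD
Step 6: GDGDGD  (unchanged — fixed point at step 5)


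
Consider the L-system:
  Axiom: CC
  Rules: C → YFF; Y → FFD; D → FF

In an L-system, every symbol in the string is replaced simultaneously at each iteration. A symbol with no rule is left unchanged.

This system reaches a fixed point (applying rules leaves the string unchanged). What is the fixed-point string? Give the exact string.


Step 0: CC
Step 1: YFFYFF
Step 2: FFDFFFFDFF
Step 3: FFFFFFFFFFFF
Step 4: FFFFFFFFFFFF  (unchanged — fixed point at step 3)

Answer: FFFFFFFFFFFF


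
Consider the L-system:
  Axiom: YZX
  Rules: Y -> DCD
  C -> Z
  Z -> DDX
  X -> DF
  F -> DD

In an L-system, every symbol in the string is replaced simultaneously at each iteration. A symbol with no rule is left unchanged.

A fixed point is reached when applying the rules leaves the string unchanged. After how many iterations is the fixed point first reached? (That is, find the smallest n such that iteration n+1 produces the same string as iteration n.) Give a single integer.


Answer: 5

Derivation:
Step 0: YZX
Step 1: DCDDDXDF
Step 2: DZDDDDFDDD
Step 3: DDDXDDDDDDDDD
Step 4: DDDDFDDDDDDDDD
Step 5: DDDDDDDDDDDDDDD
Step 6: DDDDDDDDDDDDDDD  (unchanged — fixed point at step 5)


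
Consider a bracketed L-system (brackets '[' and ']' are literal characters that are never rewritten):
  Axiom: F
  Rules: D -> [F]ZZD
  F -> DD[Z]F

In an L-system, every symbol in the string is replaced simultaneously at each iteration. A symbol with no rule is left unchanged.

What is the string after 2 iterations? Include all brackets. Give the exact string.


Answer: [F]ZZD[F]ZZD[Z]DD[Z]F

Derivation:
Step 0: F
Step 1: DD[Z]F
Step 2: [F]ZZD[F]ZZD[Z]DD[Z]F


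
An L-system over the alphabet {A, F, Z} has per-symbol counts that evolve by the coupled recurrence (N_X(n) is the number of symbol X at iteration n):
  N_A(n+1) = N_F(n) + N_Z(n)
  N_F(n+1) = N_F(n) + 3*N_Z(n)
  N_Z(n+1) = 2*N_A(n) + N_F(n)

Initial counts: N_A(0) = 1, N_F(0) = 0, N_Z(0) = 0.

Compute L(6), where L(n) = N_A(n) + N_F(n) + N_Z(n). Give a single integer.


Step 0: N_A=1, N_F=0, N_Z=0, L=1
Step 1: N_A=0, N_F=0, N_Z=2, L=2
Step 2: N_A=2, N_F=6, N_Z=0, L=8
Step 3: N_A=6, N_F=6, N_Z=10, L=22
Step 4: N_A=16, N_F=36, N_Z=18, L=70
Step 5: N_A=54, N_F=90, N_Z=68, L=212
Step 6: N_A=158, N_F=294, N_Z=198, L=650

Answer: 650
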